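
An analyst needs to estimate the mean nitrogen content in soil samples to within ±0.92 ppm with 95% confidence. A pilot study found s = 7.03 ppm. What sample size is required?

For a mean, the margin of error is E = z·σ/√n, so n = (zσ/E)².
At 95% confidence, z = 1.960.
n = (1.960 × 7.03 / 0.92)² = 224.31
Round up: n = 225.

225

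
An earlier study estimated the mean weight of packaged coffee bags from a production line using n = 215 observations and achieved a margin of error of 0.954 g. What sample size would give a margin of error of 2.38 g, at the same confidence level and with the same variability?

Margin of error scales as 1/√n, so n₂ = n₁·(E₁/E₂)².
n₂ = 215 × (0.954/2.38)² = 215 × 0.1607 = 34.55
Round up: n₂ = 35.

n = 35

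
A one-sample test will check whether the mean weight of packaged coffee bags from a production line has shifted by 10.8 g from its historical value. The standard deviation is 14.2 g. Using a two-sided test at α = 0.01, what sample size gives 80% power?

For a one-sample z-test, n = ((z_{α/2} + z_β)·σ/δ)².
z_{α/2} = 2.576 (two-sided α = 0.01); z_β = 0.842 (power 80% → β = 0.2).
n = (3.418 × 14.2 / 10.8)² = 20.20
Round up: n = 21.

21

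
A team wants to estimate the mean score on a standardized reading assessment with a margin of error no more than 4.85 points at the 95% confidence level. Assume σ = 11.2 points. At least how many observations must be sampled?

21

For a mean, the margin of error is E = z·σ/√n, so n = (zσ/E)².
At 95% confidence, z = 1.960.
n = (1.960 × 11.2 / 4.85)² = 20.49
Round up: n = 21.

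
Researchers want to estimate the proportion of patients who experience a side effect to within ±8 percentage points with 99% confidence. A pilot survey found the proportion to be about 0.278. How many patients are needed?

n = 209

For a proportion with margin E = 0.08 at 99% confidence, z = 2.576.
n = p̂(1−p̂)(z/E)² = 0.278 × 0.722 × (2.576/0.08)² = 208.11
Round up: n = 209.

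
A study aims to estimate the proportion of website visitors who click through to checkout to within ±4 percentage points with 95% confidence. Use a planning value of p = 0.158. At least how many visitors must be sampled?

For a proportion with margin E = 0.04 at 95% confidence, z = 1.960.
n = p̂(1−p̂)(z/E)² = 0.158 × 0.842 × (1.960/0.04)² = 319.42
Round up: n = 320.

320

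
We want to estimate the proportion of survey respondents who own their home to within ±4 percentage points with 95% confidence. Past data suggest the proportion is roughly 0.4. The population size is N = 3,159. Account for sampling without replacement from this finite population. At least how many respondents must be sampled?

For a proportion with margin E = 0.04 at 95% confidence, z = 1.960.
n = p̂(1−p̂)(z/E)² = 0.4 × 0.6 × (1.960/0.04)² = 576.24 — call this n₀.
Finite-population correction with N = 3,159: n = n₀ / (1 + (n₀−1)/N) = 576.24 / 1.182 = 487.51
Round up: n = 488.

488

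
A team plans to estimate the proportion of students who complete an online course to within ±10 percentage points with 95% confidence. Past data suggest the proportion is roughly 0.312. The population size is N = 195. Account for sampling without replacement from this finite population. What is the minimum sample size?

For a proportion with margin E = 0.1 at 95% confidence, z = 1.960.
n = p̂(1−p̂)(z/E)² = 0.312 × 0.688 × (1.960/0.1)² = 82.46 — call this n₀.
Finite-population correction with N = 195: n = n₀ / (1 + (n₀−1)/N) = 82.46 / 1.418 = 58.15
Round up: n = 59.

59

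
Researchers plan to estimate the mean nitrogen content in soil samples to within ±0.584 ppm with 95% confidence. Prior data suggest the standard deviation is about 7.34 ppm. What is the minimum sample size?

For a mean, the margin of error is E = z·σ/√n, so n = (zσ/E)².
At 95% confidence, z = 1.960.
n = (1.960 × 7.34 / 0.584)² = 606.85
Round up: n = 607.

607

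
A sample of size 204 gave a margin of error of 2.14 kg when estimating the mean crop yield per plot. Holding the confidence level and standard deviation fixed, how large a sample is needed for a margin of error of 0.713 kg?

Margin of error scales as 1/√n, so n₂ = n₁·(E₁/E₂)².
n₂ = 204 × (2.14/0.713)² = 204 × 9.008 = 1837.63
Round up: n₂ = 1838.

n = 1838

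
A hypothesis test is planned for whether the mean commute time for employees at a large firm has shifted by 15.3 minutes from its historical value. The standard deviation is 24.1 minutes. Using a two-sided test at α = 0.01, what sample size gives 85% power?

For a one-sample z-test, n = ((z_{α/2} + z_β)·σ/δ)².
z_{α/2} = 2.576 (two-sided α = 0.01); z_β = 1.036 (power 85% → β = 0.15).
n = (3.612 × 24.1 / 15.3)² = 32.37
Round up: n = 33.

33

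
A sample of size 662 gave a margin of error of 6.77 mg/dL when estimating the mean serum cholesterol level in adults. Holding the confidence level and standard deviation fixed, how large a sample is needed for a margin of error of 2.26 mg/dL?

Margin of error scales as 1/√n, so n₂ = n₁·(E₁/E₂)².
n₂ = 662 × (6.77/2.26)² = 662 × 8.973 = 5940.13
Round up: n₂ = 5941.

5941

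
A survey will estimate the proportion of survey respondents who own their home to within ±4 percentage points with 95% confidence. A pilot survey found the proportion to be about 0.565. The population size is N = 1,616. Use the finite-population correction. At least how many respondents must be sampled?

For a proportion with margin E = 0.04 at 95% confidence, z = 1.960.
n = p̂(1−p̂)(z/E)² = 0.565 × 0.435 × (1.960/0.04)² = 590.11 — call this n₀.
Finite-population correction with N = 1,616: n = n₀ / (1 + (n₀−1)/N) = 590.11 / 1.365 = 432.32
Round up: n = 433.

433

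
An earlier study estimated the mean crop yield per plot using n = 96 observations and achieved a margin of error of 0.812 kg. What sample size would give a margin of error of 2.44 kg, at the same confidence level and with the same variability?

11

Margin of error scales as 1/√n, so n₂ = n₁·(E₁/E₂)².
n₂ = 96 × (0.812/2.44)² = 96 × 0.1107 = 10.63
Round up: n₂ = 11.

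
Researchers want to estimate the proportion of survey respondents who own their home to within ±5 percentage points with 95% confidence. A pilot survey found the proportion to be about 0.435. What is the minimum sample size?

378

For a proportion with margin E = 0.05 at 95% confidence, z = 1.960.
n = p̂(1−p̂)(z/E)² = 0.435 × 0.565 × (1.960/0.05)² = 377.67
Round up: n = 378.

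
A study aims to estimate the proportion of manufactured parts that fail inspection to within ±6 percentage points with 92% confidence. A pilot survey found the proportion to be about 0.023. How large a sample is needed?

For a proportion with margin E = 0.06 at 92% confidence, z = 1.751.
n = p̂(1−p̂)(z/E)² = 0.023 × 0.977 × (1.751/0.06)² = 19.14
Round up: n = 20.

20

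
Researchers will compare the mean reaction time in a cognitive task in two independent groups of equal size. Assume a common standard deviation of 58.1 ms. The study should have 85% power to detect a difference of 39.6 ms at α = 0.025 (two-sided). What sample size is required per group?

47 per group

For two equal groups, n per group = 2·((z_{α/2} + z_β)·σ/δ)².
z_{α/2} = 2.241; z_β = 1.036 (power 85%).
n = 2 × (3.277 × 58.1 / 39.6)² = 2 × 23.12 = 46.24
Round up: n = 47 per group.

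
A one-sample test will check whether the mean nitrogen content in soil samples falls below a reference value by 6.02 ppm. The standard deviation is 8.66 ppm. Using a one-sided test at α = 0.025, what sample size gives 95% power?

27

For a one-sample z-test, n = ((z_α + z_β)·σ/δ)².
z_α = 1.960 (one-sided α = 0.025); z_β = 1.645 (power 95% → β = 0.05).
n = (3.605 × 8.66 / 6.02)² = 26.89
Round up: n = 27.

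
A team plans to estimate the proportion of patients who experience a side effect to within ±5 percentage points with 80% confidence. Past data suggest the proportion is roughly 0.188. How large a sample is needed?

For a proportion with margin E = 0.05 at 80% confidence, z = 1.282.
n = p̂(1−p̂)(z/E)² = 0.188 × 0.812 × (1.282/0.05)² = 100.36
Round up: n = 101.

101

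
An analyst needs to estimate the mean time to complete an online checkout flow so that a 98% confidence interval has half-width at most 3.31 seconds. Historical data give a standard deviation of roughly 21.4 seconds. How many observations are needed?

227

For a mean, the margin of error is E = z·σ/√n, so n = (zσ/E)².
At 98% confidence, z = 2.326.
n = (2.326 × 21.4 / 3.31)² = 226.15
Round up: n = 227.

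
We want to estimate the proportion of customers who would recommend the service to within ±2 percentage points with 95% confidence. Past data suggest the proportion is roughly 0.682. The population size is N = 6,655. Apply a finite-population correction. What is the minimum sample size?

1587

For a proportion with margin E = 0.02 at 95% confidence, z = 1.960.
n = p̂(1−p̂)(z/E)² = 0.682 × 0.318 × (1.960/0.02)² = 2082.88 — call this n₀.
Finite-population correction with N = 6,655: n = n₀ / (1 + (n₀−1)/N) = 2082.88 / 1.313 = 1586.35
Round up: n = 1587.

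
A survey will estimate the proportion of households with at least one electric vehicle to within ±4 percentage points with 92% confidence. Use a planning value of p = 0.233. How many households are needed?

For a proportion with margin E = 0.04 at 92% confidence, z = 1.751.
n = p̂(1−p̂)(z/E)² = 0.233 × 0.767 × (1.751/0.04)² = 342.46
Round up: n = 343.

343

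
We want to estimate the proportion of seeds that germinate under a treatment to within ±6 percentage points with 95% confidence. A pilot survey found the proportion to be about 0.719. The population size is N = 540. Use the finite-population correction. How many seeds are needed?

n = 155

For a proportion with margin E = 0.06 at 95% confidence, z = 1.960.
n = p̂(1−p̂)(z/E)² = 0.719 × 0.281 × (1.960/0.06)² = 215.60 — call this n₀.
Finite-population correction with N = 540: n = n₀ / (1 + (n₀−1)/N) = 215.60 / 1.397 = 154.33
Round up: n = 155.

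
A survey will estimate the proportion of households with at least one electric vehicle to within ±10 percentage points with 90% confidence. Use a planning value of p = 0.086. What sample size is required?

For a proportion with margin E = 0.1 at 90% confidence, z = 1.645.
n = p̂(1−p̂)(z/E)² = 0.086 × 0.914 × (1.645/0.1)² = 21.27
Round up: n = 22.

n = 22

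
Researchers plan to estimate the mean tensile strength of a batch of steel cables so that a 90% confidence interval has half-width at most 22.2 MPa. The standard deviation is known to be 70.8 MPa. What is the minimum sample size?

28

For a mean, the margin of error is E = z·σ/√n, so n = (zσ/E)².
At 90% confidence, z = 1.645.
n = (1.645 × 70.8 / 22.2)² = 27.52
Round up: n = 28.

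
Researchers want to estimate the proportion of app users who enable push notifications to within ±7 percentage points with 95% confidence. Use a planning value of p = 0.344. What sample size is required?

177

For a proportion with margin E = 0.07 at 95% confidence, z = 1.960.
n = p̂(1−p̂)(z/E)² = 0.344 × 0.656 × (1.960/0.07)² = 176.92
Round up: n = 177.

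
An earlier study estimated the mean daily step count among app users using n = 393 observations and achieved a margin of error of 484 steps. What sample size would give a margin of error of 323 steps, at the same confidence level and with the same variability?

Margin of error scales as 1/√n, so n₂ = n₁·(E₁/E₂)².
n₂ = 393 × (484/323)² = 393 × 2.245 = 882.29
Round up: n₂ = 883.

883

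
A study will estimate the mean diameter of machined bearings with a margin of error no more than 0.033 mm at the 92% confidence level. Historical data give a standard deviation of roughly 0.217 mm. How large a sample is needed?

For a mean, the margin of error is E = z·σ/√n, so n = (zσ/E)².
At 92% confidence, z = 1.751.
n = (1.751 × 0.217 / 0.033)² = 132.58
Round up: n = 133.

133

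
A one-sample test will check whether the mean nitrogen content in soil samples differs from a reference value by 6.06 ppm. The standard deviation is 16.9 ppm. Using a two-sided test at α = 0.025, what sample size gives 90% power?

n = 97

For a one-sample z-test, n = ((z_{α/2} + z_β)·σ/δ)².
z_{α/2} = 2.241 (two-sided α = 0.025); z_β = 1.282 (power 90% → β = 0.1).
n = (3.523 × 16.9 / 6.06)² = 96.53
Round up: n = 97.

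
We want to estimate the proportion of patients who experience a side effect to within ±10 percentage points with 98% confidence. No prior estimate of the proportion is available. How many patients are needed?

136

For a proportion with margin E = 0.1 at 98% confidence, z = 2.326.
With no prior estimate, use p = 0.5, which maximizes p(1−p) at 0.25.
n = 0.25 × (z/E)² = 0.25 × (2.326/0.1)² = 135.26
Round up: n = 136.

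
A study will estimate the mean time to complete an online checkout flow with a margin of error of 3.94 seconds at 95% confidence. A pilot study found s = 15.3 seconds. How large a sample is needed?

n = 58

For a mean, the margin of error is E = z·σ/√n, so n = (zσ/E)².
At 95% confidence, z = 1.960.
n = (1.960 × 15.3 / 3.94)² = 57.93
Round up: n = 58.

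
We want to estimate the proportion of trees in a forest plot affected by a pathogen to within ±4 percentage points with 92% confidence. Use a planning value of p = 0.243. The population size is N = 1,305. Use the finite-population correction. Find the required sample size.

n = 278

For a proportion with margin E = 0.04 at 92% confidence, z = 1.751.
n = p̂(1−p̂)(z/E)² = 0.243 × 0.757 × (1.751/0.04)² = 352.50 — call this n₀.
Finite-population correction with N = 1,305: n = n₀ / (1 + (n₀−1)/N) = 352.50 / 1.269 = 277.78
Round up: n = 278.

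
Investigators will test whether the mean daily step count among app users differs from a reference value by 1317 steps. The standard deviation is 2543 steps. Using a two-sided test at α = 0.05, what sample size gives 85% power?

34

For a one-sample z-test, n = ((z_{α/2} + z_β)·σ/δ)².
z_{α/2} = 1.960 (two-sided α = 0.05); z_β = 1.036 (power 85% → β = 0.15).
n = (2.996 × 2543 / 1317)² = 33.47
Round up: n = 34.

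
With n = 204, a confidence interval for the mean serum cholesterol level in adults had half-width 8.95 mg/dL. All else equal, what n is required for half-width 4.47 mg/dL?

Margin of error scales as 1/√n, so n₂ = n₁·(E₁/E₂)².
n₂ = 204 × (8.95/4.47)² = 204 × 4.009 = 817.84
Round up: n₂ = 818.

n = 818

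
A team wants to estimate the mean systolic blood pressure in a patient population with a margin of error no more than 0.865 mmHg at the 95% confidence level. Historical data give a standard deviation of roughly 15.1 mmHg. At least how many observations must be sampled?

n = 1171

For a mean, the margin of error is E = z·σ/√n, so n = (zσ/E)².
At 95% confidence, z = 1.960.
n = (1.960 × 15.1 / 0.865)² = 1170.67
Round up: n = 1171.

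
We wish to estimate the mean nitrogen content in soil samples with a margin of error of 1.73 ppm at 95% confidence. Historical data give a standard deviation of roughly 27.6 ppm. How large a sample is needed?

For a mean, the margin of error is E = z·σ/√n, so n = (zσ/E)².
At 95% confidence, z = 1.960.
n = (1.960 × 27.6 / 1.73)² = 977.77
Round up: n = 978.

n = 978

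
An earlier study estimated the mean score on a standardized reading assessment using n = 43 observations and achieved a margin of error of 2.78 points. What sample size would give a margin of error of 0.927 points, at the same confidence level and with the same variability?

387

Margin of error scales as 1/√n, so n₂ = n₁·(E₁/E₂)².
n₂ = 43 × (2.78/0.927)² = 43 × 8.994 = 386.74
Round up: n₂ = 387.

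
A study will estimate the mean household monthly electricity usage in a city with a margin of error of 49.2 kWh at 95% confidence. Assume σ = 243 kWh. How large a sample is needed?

n = 94

For a mean, the margin of error is E = z·σ/√n, so n = (zσ/E)².
At 95% confidence, z = 1.960.
n = (1.960 × 243 / 49.2)² = 93.71
Round up: n = 94.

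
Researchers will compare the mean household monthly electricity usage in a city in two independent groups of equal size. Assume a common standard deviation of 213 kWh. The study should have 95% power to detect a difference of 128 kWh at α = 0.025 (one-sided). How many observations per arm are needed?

For two equal groups, n per group = 2·((z_α + z_β)·σ/δ)².
z_α = 1.960; z_β = 1.645 (power 95%).
n = 2 × (3.605 × 213 / 128)² = 2 × 35.99 = 71.98
Round up: n = 72 per group.

72 per group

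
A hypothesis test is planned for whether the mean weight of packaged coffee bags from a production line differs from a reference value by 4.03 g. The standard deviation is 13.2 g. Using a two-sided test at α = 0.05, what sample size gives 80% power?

85

For a one-sample z-test, n = ((z_{α/2} + z_β)·σ/δ)².
z_{α/2} = 1.960 (two-sided α = 0.05); z_β = 0.842 (power 80% → β = 0.2).
n = (2.802 × 13.2 / 4.03)² = 84.23
Round up: n = 85.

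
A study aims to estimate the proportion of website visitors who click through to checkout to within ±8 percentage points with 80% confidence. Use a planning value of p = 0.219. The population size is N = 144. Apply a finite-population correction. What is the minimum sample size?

For a proportion with margin E = 0.08 at 80% confidence, z = 1.282.
n = p̂(1−p̂)(z/E)² = 0.219 × 0.781 × (1.282/0.08)² = 43.92 — call this n₀.
Finite-population correction with N = 144: n = n₀ / (1 + (n₀−1)/N) = 43.92 / 1.298 = 33.84
Round up: n = 34.

n = 34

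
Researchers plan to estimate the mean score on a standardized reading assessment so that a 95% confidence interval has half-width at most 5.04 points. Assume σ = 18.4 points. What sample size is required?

For a mean, the margin of error is E = z·σ/√n, so n = (zσ/E)².
At 95% confidence, z = 1.960.
n = (1.960 × 18.4 / 5.04)² = 51.20
Round up: n = 52.

52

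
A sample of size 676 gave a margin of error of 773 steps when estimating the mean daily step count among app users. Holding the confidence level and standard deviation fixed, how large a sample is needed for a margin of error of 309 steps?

4231

Margin of error scales as 1/√n, so n₂ = n₁·(E₁/E₂)².
n₂ = 676 × (773/309)² = 676 × 6.258 = 4230.41
Round up: n₂ = 4231.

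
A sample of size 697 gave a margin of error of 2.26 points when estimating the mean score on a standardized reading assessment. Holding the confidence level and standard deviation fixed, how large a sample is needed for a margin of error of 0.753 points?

6279

Margin of error scales as 1/√n, so n₂ = n₁·(E₁/E₂)².
n₂ = 697 × (2.26/0.753)² = 697 × 9.008 = 6278.58
Round up: n₂ = 6279.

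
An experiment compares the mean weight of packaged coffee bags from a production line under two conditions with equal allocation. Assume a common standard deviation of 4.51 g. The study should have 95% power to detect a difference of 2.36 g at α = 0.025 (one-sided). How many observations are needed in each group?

95 per group

For two equal groups, n per group = 2·((z_α + z_β)·σ/δ)².
z_α = 1.960; z_β = 1.645 (power 95%).
n = 2 × (3.605 × 4.51 / 2.36)² = 2 × 47.46 = 94.92
Round up: n = 95 per group.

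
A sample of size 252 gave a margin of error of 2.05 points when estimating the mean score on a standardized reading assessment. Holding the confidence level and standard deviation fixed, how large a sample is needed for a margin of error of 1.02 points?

1018

Margin of error scales as 1/√n, so n₂ = n₁·(E₁/E₂)².
n₂ = 252 × (2.05/1.02)² = 252 × 4.039 = 1017.83
Round up: n₂ = 1018.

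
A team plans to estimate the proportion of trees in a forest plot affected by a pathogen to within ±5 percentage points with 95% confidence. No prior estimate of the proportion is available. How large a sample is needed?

For a proportion with margin E = 0.05 at 95% confidence, z = 1.960.
With no prior estimate, use p = 0.5, which maximizes p(1−p) at 0.25.
n = 0.25 × (z/E)² = 0.25 × (1.960/0.05)² = 384.16
Round up: n = 385.

385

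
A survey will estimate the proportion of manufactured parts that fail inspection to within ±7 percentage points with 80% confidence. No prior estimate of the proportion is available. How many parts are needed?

n = 84

For a proportion with margin E = 0.07 at 80% confidence, z = 1.282.
With no prior estimate, use p = 0.5, which maximizes p(1−p) at 0.25.
n = 0.25 × (z/E)² = 0.25 × (1.282/0.07)² = 83.85
Round up: n = 84.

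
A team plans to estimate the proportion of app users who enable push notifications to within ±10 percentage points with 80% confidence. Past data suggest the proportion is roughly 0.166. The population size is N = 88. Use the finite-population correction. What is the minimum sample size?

19

For a proportion with margin E = 0.1 at 80% confidence, z = 1.282.
n = p̂(1−p̂)(z/E)² = 0.166 × 0.834 × (1.282/0.1)² = 22.75 — call this n₀.
Finite-population correction with N = 88: n = n₀ / (1 + (n₀−1)/N) = 22.75 / 1.247 = 18.24
Round up: n = 19.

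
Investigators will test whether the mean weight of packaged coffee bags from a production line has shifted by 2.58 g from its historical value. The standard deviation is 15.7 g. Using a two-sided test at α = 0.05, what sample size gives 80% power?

291

For a one-sample z-test, n = ((z_{α/2} + z_β)·σ/δ)².
z_{α/2} = 1.960 (two-sided α = 0.05); z_β = 0.842 (power 80% → β = 0.2).
n = (2.802 × 15.7 / 2.58)² = 290.73
Round up: n = 291.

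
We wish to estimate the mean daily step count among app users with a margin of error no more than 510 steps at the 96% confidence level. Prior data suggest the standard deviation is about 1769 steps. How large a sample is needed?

51

For a mean, the margin of error is E = z·σ/√n, so n = (zσ/E)².
At 96% confidence, z = 2.054.
n = (2.054 × 1769 / 510)² = 50.76
Round up: n = 51.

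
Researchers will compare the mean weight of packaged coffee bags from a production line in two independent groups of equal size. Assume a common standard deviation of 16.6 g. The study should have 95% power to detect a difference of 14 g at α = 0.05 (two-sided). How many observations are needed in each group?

For two equal groups, n per group = 2·((z_{α/2} + z_β)·σ/δ)².
z_{α/2} = 1.960; z_β = 1.645 (power 95%).
n = 2 × (3.605 × 16.6 / 14)² = 2 × 18.27 = 36.54
Round up: n = 37 per group.

37 per group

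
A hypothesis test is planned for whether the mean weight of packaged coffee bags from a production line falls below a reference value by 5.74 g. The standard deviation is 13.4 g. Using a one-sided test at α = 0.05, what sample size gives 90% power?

47

For a one-sample z-test, n = ((z_α + z_β)·σ/δ)².
z_α = 1.645 (one-sided α = 0.05); z_β = 1.282 (power 90% → β = 0.1).
n = (2.927 × 13.4 / 5.74)² = 46.69
Round up: n = 47.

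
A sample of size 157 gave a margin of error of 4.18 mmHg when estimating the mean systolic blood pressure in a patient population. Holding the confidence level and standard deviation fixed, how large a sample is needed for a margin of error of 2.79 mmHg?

Margin of error scales as 1/√n, so n₂ = n₁·(E₁/E₂)².
n₂ = 157 × (4.18/2.79)² = 157 × 2.245 = 352.47
Round up: n₂ = 353.

353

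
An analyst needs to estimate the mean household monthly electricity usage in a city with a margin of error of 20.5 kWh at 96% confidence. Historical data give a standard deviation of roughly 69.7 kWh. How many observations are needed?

For a mean, the margin of error is E = z·σ/√n, so n = (zσ/E)².
At 96% confidence, z = 2.054.
n = (2.054 × 69.7 / 20.5)² = 48.77
Round up: n = 49.

49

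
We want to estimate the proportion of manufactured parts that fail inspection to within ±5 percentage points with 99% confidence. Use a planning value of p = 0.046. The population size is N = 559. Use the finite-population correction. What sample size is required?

n = 97

For a proportion with margin E = 0.05 at 99% confidence, z = 2.576.
n = p̂(1−p̂)(z/E)² = 0.046 × 0.954 × (2.576/0.05)² = 116.48 — call this n₀.
Finite-population correction with N = 559: n = n₀ / (1 + (n₀−1)/N) = 116.48 / 1.207 = 96.50
Round up: n = 97.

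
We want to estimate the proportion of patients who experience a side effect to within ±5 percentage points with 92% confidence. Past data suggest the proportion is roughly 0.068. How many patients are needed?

n = 78

For a proportion with margin E = 0.05 at 92% confidence, z = 1.751.
n = p̂(1−p̂)(z/E)² = 0.068 × 0.932 × (1.751/0.05)² = 77.72
Round up: n = 78.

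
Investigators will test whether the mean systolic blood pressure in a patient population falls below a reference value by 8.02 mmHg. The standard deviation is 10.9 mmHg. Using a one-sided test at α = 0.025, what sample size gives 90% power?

n = 20

For a one-sample z-test, n = ((z_α + z_β)·σ/δ)².
z_α = 1.960 (one-sided α = 0.025); z_β = 1.282 (power 90% → β = 0.1).
n = (3.242 × 10.9 / 8.02)² = 19.41
Round up: n = 20.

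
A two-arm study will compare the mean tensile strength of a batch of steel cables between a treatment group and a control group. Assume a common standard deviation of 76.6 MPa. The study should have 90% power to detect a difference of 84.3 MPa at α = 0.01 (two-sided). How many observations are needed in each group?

For two equal groups, n per group = 2·((z_{α/2} + z_β)·σ/δ)².
z_{α/2} = 2.576; z_β = 1.282 (power 90%).
n = 2 × (3.858 × 76.6 / 84.3)² = 2 × 12.29 = 24.58
Round up: n = 25 per group.

25 per group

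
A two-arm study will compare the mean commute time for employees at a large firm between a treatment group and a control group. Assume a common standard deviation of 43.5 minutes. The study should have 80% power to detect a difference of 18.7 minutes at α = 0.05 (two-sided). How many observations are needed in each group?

85 per group

For two equal groups, n per group = 2·((z_{α/2} + z_β)·σ/δ)².
z_{α/2} = 1.960; z_β = 0.842 (power 80%).
n = 2 × (2.802 × 43.5 / 18.7)² = 2 × 42.48 = 84.96
Round up: n = 85 per group.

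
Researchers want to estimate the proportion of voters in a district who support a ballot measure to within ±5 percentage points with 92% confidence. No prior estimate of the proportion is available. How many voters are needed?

For a proportion with margin E = 0.05 at 92% confidence, z = 1.751.
With no prior estimate, use p = 0.5, which maximizes p(1−p) at 0.25.
n = 0.25 × (z/E)² = 0.25 × (1.751/0.05)² = 306.60
Round up: n = 307.

307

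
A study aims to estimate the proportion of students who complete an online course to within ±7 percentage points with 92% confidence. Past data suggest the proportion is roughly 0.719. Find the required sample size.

n = 127

For a proportion with margin E = 0.07 at 92% confidence, z = 1.751.
n = p̂(1−p̂)(z/E)² = 0.719 × 0.281 × (1.751/0.07)² = 126.42
Round up: n = 127.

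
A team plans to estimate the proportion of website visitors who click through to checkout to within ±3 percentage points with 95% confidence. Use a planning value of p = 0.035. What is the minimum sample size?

For a proportion with margin E = 0.03 at 95% confidence, z = 1.960.
n = p̂(1−p̂)(z/E)² = 0.035 × 0.965 × (1.960/0.03)² = 144.17
Round up: n = 145.

145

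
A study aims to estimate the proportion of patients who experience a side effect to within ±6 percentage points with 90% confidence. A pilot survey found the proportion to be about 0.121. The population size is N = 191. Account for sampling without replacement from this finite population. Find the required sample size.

57

For a proportion with margin E = 0.06 at 90% confidence, z = 1.645.
n = p̂(1−p̂)(z/E)² = 0.121 × 0.879 × (1.645/0.06)² = 79.95 — call this n₀.
Finite-population correction with N = 191: n = n₀ / (1 + (n₀−1)/N) = 79.95 / 1.413 = 56.58
Round up: n = 57.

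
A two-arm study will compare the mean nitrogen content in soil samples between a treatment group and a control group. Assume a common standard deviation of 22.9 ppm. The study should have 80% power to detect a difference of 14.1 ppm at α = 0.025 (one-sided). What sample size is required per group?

For two equal groups, n per group = 2·((z_α + z_β)·σ/δ)².
z_α = 1.960; z_β = 0.842 (power 80%).
n = 2 × (2.802 × 22.9 / 14.1)² = 2 × 20.71 = 41.42
Round up: n = 42 per group.

42 per group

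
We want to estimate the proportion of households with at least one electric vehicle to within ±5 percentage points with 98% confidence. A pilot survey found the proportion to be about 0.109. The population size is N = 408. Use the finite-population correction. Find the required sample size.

For a proportion with margin E = 0.05 at 98% confidence, z = 2.326.
n = p̂(1−p̂)(z/E)² = 0.109 × 0.891 × (2.326/0.05)² = 210.18 — call this n₀.
Finite-population correction with N = 408: n = n₀ / (1 + (n₀−1)/N) = 210.18 / 1.513 = 138.92
Round up: n = 139.

139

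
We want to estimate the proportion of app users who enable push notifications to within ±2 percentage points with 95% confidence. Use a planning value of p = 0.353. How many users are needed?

n = 2194

For a proportion with margin E = 0.02 at 95% confidence, z = 1.960.
n = p̂(1−p̂)(z/E)² = 0.353 × 0.647 × (1.960/0.02)² = 2193.47
Round up: n = 2194.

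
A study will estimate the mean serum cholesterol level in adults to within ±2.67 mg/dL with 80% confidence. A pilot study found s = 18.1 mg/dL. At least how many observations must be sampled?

76

For a mean, the margin of error is E = z·σ/√n, so n = (zσ/E)².
At 80% confidence, z = 1.282.
n = (1.282 × 18.1 / 2.67)² = 75.53
Round up: n = 76.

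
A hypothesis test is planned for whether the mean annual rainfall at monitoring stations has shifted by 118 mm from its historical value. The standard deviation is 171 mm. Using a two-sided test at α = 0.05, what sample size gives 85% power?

For a one-sample z-test, n = ((z_{α/2} + z_β)·σ/δ)².
z_{α/2} = 1.960 (two-sided α = 0.05); z_β = 1.036 (power 85% → β = 0.15).
n = (2.996 × 171 / 118)² = 18.85
Round up: n = 19.

19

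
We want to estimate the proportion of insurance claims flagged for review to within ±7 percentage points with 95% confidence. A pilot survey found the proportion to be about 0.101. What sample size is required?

For a proportion with margin E = 0.07 at 95% confidence, z = 1.960.
n = p̂(1−p̂)(z/E)² = 0.101 × 0.899 × (1.960/0.07)² = 71.19
Round up: n = 72.

n = 72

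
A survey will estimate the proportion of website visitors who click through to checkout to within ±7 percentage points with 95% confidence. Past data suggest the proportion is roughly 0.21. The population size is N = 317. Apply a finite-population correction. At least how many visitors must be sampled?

93

For a proportion with margin E = 0.07 at 95% confidence, z = 1.960.
n = p̂(1−p̂)(z/E)² = 0.21 × 0.79 × (1.960/0.07)² = 130.07 — call this n₀.
Finite-population correction with N = 317: n = n₀ / (1 + (n₀−1)/N) = 130.07 / 1.407 = 92.44
Round up: n = 93.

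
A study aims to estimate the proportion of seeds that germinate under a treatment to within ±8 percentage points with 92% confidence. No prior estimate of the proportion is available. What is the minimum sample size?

For a proportion with margin E = 0.08 at 92% confidence, z = 1.751.
With no prior estimate, use p = 0.5, which maximizes p(1−p) at 0.25.
n = 0.25 × (z/E)² = 0.25 × (1.751/0.08)² = 119.77
Round up: n = 120.

120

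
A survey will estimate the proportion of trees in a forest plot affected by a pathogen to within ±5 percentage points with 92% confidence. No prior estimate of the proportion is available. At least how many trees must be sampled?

For a proportion with margin E = 0.05 at 92% confidence, z = 1.751.
With no prior estimate, use p = 0.5, which maximizes p(1−p) at 0.25.
n = 0.25 × (z/E)² = 0.25 × (1.751/0.05)² = 306.60
Round up: n = 307.

307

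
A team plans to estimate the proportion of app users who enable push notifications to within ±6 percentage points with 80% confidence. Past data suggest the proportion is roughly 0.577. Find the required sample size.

For a proportion with margin E = 0.06 at 80% confidence, z = 1.282.
n = p̂(1−p̂)(z/E)² = 0.577 × 0.423 × (1.282/0.06)² = 111.43
Round up: n = 112.

112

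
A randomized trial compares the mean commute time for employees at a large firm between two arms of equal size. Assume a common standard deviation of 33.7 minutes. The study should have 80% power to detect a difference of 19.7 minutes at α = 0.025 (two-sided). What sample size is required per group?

56 per group

For two equal groups, n per group = 2·((z_{α/2} + z_β)·σ/δ)².
z_{α/2} = 2.241; z_β = 0.842 (power 80%).
n = 2 × (3.083 × 33.7 / 19.7)² = 2 × 27.81 = 55.62
Round up: n = 56 per group.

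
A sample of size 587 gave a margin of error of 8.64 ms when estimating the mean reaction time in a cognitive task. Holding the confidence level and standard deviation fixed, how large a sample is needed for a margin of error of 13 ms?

Margin of error scales as 1/√n, so n₂ = n₁·(E₁/E₂)².
n₂ = 587 × (8.64/13)² = 587 × 0.4417 = 259.28
Round up: n₂ = 260.

260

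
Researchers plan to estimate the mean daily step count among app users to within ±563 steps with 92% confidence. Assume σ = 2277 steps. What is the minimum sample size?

For a mean, the margin of error is E = z·σ/√n, so n = (zσ/E)².
At 92% confidence, z = 1.751.
n = (1.751 × 2277 / 563)² = 50.15
Round up: n = 51.

51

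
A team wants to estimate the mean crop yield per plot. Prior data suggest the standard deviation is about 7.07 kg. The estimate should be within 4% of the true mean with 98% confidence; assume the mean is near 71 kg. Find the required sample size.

For a mean, the margin of error is E = z·σ/√n, so n = (zσ/E)².
At 98% confidence, z = 2.326.
E = 4% of 71 = 2.84 kg.
n = (2.326 × 7.07 / 2.84)² = 33.53
Round up: n = 34.

34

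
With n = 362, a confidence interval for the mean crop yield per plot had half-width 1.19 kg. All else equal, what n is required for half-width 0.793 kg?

816

Margin of error scales as 1/√n, so n₂ = n₁·(E₁/E₂)².
n₂ = 362 × (1.19/0.793)² = 362 × 2.252 = 815.22
Round up: n₂ = 816.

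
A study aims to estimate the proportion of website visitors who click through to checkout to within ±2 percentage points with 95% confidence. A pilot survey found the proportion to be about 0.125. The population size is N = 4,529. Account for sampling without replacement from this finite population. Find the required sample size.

853

For a proportion with margin E = 0.02 at 95% confidence, z = 1.960.
n = p̂(1−p̂)(z/E)² = 0.125 × 0.875 × (1.960/0.02)² = 1050.44 — call this n₀.
Finite-population correction with N = 4,529: n = n₀ / (1 + (n₀−1)/N) = 1050.44 / 1.232 = 852.63
Round up: n = 853.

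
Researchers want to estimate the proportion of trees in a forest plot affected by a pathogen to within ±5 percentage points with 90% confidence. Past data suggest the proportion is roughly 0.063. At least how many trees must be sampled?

n = 64

For a proportion with margin E = 0.05 at 90% confidence, z = 1.645.
n = p̂(1−p̂)(z/E)² = 0.063 × 0.937 × (1.645/0.05)² = 63.90
Round up: n = 64.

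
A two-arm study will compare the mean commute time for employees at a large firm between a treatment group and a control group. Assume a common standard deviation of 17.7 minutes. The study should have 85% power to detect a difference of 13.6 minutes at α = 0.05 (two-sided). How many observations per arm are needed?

31 per group

For two equal groups, n per group = 2·((z_{α/2} + z_β)·σ/δ)².
z_{α/2} = 1.960; z_β = 1.036 (power 85%).
n = 2 × (2.996 × 17.7 / 13.6)² = 2 × 15.20 = 30.40
Round up: n = 31 per group.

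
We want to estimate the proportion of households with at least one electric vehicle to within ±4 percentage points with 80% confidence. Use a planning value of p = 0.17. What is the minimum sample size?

For a proportion with margin E = 0.04 at 80% confidence, z = 1.282.
n = p̂(1−p̂)(z/E)² = 0.17 × 0.83 × (1.282/0.04)² = 144.94
Round up: n = 145.

145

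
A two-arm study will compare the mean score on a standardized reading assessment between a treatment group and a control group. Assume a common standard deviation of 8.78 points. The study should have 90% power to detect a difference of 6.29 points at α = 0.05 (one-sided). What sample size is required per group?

34 per group

For two equal groups, n per group = 2·((z_α + z_β)·σ/δ)².
z_α = 1.645; z_β = 1.282 (power 90%).
n = 2 × (2.927 × 8.78 / 6.29)² = 2 × 16.69 = 33.38
Round up: n = 34 per group.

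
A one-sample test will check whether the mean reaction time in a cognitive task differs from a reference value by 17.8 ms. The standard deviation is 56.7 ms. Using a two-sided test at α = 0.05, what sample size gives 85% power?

92

For a one-sample z-test, n = ((z_{α/2} + z_β)·σ/δ)².
z_{α/2} = 1.960 (two-sided α = 0.05); z_β = 1.036 (power 85% → β = 0.15).
n = (2.996 × 56.7 / 17.8)² = 91.08
Round up: n = 92.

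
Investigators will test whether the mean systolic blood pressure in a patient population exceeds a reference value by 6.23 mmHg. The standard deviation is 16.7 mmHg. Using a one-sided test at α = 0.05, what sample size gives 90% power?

n = 62

For a one-sample z-test, n = ((z_α + z_β)·σ/δ)².
z_α = 1.645 (one-sided α = 0.05); z_β = 1.282 (power 90% → β = 0.1).
n = (2.927 × 16.7 / 6.23)² = 61.56
Round up: n = 62.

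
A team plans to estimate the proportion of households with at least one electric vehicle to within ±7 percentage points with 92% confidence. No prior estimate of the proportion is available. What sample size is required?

157

For a proportion with margin E = 0.07 at 92% confidence, z = 1.751.
With no prior estimate, use p = 0.5, which maximizes p(1−p) at 0.25.
n = 0.25 × (z/E)² = 0.25 × (1.751/0.07)² = 156.43
Round up: n = 157.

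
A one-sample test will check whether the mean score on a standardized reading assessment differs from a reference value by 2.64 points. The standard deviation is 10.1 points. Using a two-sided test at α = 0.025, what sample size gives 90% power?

182

For a one-sample z-test, n = ((z_{α/2} + z_β)·σ/δ)².
z_{α/2} = 2.241 (two-sided α = 0.025); z_β = 1.282 (power 90% → β = 0.1).
n = (3.523 × 10.1 / 2.64)² = 181.66
Round up: n = 182.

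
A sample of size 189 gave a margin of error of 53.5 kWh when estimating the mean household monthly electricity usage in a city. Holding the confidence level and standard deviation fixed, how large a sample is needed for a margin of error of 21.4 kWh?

Margin of error scales as 1/√n, so n₂ = n₁·(E₁/E₂)².
n₂ = 189 × (53.5/21.4)² = 189 × 6.25 = 1181.25
Round up: n₂ = 1182.

1182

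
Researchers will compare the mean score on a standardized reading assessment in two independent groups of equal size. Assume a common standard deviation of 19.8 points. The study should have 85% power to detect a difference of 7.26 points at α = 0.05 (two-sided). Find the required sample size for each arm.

134 per group

For two equal groups, n per group = 2·((z_{α/2} + z_β)·σ/δ)².
z_{α/2} = 1.960; z_β = 1.036 (power 85%).
n = 2 × (2.996 × 19.8 / 7.26)² = 2 × 66.76 = 133.52
Round up: n = 134 per group.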